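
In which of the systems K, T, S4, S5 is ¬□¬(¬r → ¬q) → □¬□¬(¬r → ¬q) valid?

S5

S4-tableau for the negation ¬(¬□¬(¬r → ¬q) → □¬□¬(¬r → ¬q)):
1. ¬(¬□¬(¬r → ¬q) → □¬□¬(¬r → ¬q)), u
2. ¬□¬(¬r → ¬q), u
3. ¬□¬□¬(¬r → ¬q), u
4. ¬r → ¬q, v
5. ¬q, v
6. □¬(¬r → ¬q), w
7. ¬(¬r → ¬q), w
8. ¬r, w
9. q, w
Accessibility: uRu, uRv, uRw, vRv, wRw
Complete open branch: countermodel on an S4-frame, so not valid in S4, nor in K, T (the same frame is also a K-frame and a T-frame).
S5-tableau for the negation ¬(¬□¬(¬r → ¬q) → □¬□¬(¬r → ¬q)):
1. ¬(¬□¬(¬r → ¬q) → □¬□¬(¬r → ¬q)), u
2. ¬□¬(¬r → ¬q), u
3. ¬□¬□¬(¬r → ¬q), u
4. ¬r → ¬q, v
5. ¬q, v
6. □¬(¬r → ¬q), w
7. ¬(¬r → ¬q), u
8. ¬r, u
9. q, u
10. ¬(¬r → ¬q), v
11. ¬r, v
12. q, v
Accessibility: uRu, uRv, uRw, vRu, vRv, vRw, wRu, wRv, wRw
Branch closes: q and ¬q both at v.
Every branch closes (one shown): valid in S5.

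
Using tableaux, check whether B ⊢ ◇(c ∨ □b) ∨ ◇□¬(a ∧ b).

Tableau for the negation ¬(◇(c ∨ □b) ∨ ◇□¬(a ∧ b)):
1. ¬(◇(c ∨ □b) ∨ ◇□¬(a ∧ b)), w0
2. ¬◇(c ∨ □b), w0   [¬∨-rule on 1]
3. ¬◇□¬(a ∧ b), w0   [¬∨-rule on 1]
4. ¬(c ∨ □b), w0   [¬◇-rule on 2 via w0Rw0]
5. ¬c, w0   [¬∨-rule on 4]
6. ¬□b, w0   [¬∨-rule on 4]
7. ¬□¬(a ∧ b), w0   [¬◇-rule on 3 via w0Rw0]
8. ¬b, w1   [¬□-rule on 6: fresh world w1, w0Rw1]
9. ¬(c ∨ □b), w1   [¬◇-rule on 2 via w0Rw1]
10. ¬c, w1   [¬∨-rule on 9]
11. ¬□b, w1   [¬∨-rule on 9]
12. ¬□¬(a ∧ b), w1   [¬◇-rule on 3 via w0Rw1]
13. a ∧ b, w2   [¬□-rule on 7: fresh world w2, w0Rw2]
14. a, w2   [∧-rule on 13]
15. b, w2   [∧-rule on 13]
16. ¬(c ∨ □b), w2   [¬◇-rule on 2 via w0Rw2]
17. ¬c, w2   [¬∨-rule on 16]
18. ¬□b, w2   [¬∨-rule on 16]
19. ¬□¬(a ∧ b), w2   [¬◇-rule on 3 via w0Rw2]
20. ¬b, w3   [¬□-rule on 11: fresh world w3, w1Rw3]
21. a ∧ b, w4   [¬□-rule on 12: fresh world w4, w1Rw4]
22. a, w4   [∧-rule on 21]
23. b, w4   [∧-rule on 21]
24. ¬b, w5   [¬□-rule on 18: fresh world w5, w2Rw5]
25. a ∧ b, w6   [¬□-rule on 19: fresh world w6, w2Rw6]
26. a, w6   [∧-rule on 25]
27. b, w6   [∧-rule on 25]
Accessibility: w0Rw0, w0Rw1, w0Rw2, w1Rw0, w1Rw1, w1Rw3, w1Rw4, w2Rw0, w2Rw2, w2Rw5, w2Rw6, w3Rw1, w3Rw3, w4Rw1, w4Rw4, w5Rw2, w5Rw5, w6Rw2, w6Rw6
The negation has an open branch (countermodel exists).

Not valid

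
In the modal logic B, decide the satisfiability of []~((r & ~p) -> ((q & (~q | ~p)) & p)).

Satisfiable (open branch found)

1. []~((r & ~p) -> ((q & (~q | ~p)) & p)), u
2. ~((r & ~p) -> ((q & (~q | ~p)) & p)), u
3. r & ~p, u
4. ~((q & (~q | ~p)) & p), u
5. r, u
6. ~p, u
Accessibility: uRu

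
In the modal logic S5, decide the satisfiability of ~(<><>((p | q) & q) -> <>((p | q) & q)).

No, unsatisfiable

1. ~(<><>((p | q) & q) -> <>((p | q) & q)), u
2. <><>((p | q) & q), u
3. ~<>((p | q) & q), u
4. ~((p | q) & q), u
5. ~(p | q), u
6. ~p, u
7. ~q, u
8. <>((p | q) & q), v
9. ~((p | q) & q), v
10. ~(p | q), v
11. ~p, v
12. ~q, v
13. (p | q) & q, w
14. p | q, w
15. q, w
16. ~((p | q) & q), w
17. ~(p | q), w
18. ~p, w
19. ~q, w
Accessibility: uRu, uRv, uRw, vRu, vRv, vRw, wRu, wRv, wRw
Branch closes: q and ~q both at w.
All branches of the tableau close; one closing branch shown above.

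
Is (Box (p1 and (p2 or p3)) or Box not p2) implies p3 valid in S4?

Invalid (countermodel exists)

Tableau for the negation not ((Box (p1 and (p2 or p3)) or Box not p2) implies p3):
1. not ((Box (p1 and (p2 or p3)) or Box not p2) implies p3), u
2. Box (p1 and (p2 or p3)) or Box not p2, u
3. not p3, u
4. Box not p2, u
5. not p2, u
Accessibility: uRu
The negation has an open branch (countermodel exists).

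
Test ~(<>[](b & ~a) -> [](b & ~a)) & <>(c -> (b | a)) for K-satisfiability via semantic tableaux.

1. ~(<>[](b & ~a) -> [](b & ~a)) & <>(c -> (b | a)), 0
2. ~(<>[](b & ~a) -> [](b & ~a)), 0
3. <>(c -> (b | a)), 0
4. <>[](b & ~a), 0
5. ~[](b & ~a), 0
6. c -> (b | a), 1
7. b | a, 1
8. a, 1
9. [](b & ~a), 2
10. ~(b & ~a), 3
11. a, 3
Accessibility: 0R1, 0R2, 0R3

Satisfiable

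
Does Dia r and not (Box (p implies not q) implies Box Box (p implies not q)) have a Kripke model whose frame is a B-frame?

1. Dia r and not (Box (p implies not q) implies Box Box (p implies not q)), 0
2. Dia r, 0
3. not (Box (p implies not q) implies Box Box (p implies not q)), 0
4. Box (p implies not q), 0
5. not Box Box (p implies not q), 0
6. p implies not q, 0
7. not q, 0
8. r, 1
9. p implies not q, 1
10. not q, 1
11. not Box (p implies not q), 2
12. p implies not q, 2
13. not q, 2
14. not (p implies not q), 3
15. p, 3
16. q, 3
Accessibility: 0R0, 0R1, 0R2, 1R0, 1R1, 2R0, 2R2, 2R3, 3R2, 3R3

Yes, satisfiable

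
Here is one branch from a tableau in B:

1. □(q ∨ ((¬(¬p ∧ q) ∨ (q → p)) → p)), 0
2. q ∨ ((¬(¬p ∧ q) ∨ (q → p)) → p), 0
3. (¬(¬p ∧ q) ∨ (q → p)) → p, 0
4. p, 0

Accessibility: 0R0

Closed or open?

There is no literal clash: for every atom and world, at most one sign appears.

Not closed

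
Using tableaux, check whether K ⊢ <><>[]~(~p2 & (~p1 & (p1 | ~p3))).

Invalid (countermodel exists)

Tableau for the negation ~<><>[]~(~p2 & (~p1 & (p1 | ~p3))):
1. ~<><>[]~(~p2 & (~p1 & (p1 | ~p3))), w0
The negation has an open branch (countermodel exists).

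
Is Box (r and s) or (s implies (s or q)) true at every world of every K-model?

Tableau for the negation not (Box (r and s) or (s implies (s or q))):
1. not (Box (r and s) or (s implies (s or q))), u
2. not Box (r and s), u   [neg-or-rule on 1]
3. not (s implies (s or q)), u   [neg-or-rule on 1]
4. s, u   [neg-implies-rule on 3]
5. not (s or q), u   [neg-implies-rule on 3]
6. not s, u   [neg-or-rule on 5]
7. not q, u   [neg-or-rule on 5]
Branch closes: s and not s both at u.
All branches of the negation close; one closing branch shown above.

Valid in K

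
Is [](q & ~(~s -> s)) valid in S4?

Tableau for the negation ~[](q & ~(~s -> s)):
1. ~[](q & ~(~s -> s)), 0
2. ~(q & ~(~s -> s)), 1   [~[]-rule on 1: fresh world 1, 0R1]
3. ~s -> s, 1   [~&-rule on 2 (branches; this branch)]
4. s, 1   [->-rule on 3 (branches; this branch)]
Accessibility: 0R0, 0R1, 1R1
The negation has an open branch (countermodel exists).

Not valid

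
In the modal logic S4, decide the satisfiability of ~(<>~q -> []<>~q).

1. ~(<>~q -> []<>~q), u
2. <>~q, u
3. ~[]<>~q, u
4. ~q, v
5. ~<>~q, w
6. q, w
Accessibility: uRu, uRv, uRw, vRv, wRw

Satisfiable (open branch found)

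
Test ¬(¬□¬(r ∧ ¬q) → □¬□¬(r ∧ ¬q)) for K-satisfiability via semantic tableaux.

1. ¬(¬□¬(r ∧ ¬q) → □¬□¬(r ∧ ¬q)), u
2. ¬□¬(r ∧ ¬q), u   [¬→-rule on 1]
3. ¬□¬□¬(r ∧ ¬q), u   [¬→-rule on 1]
4. r ∧ ¬q, v   [¬□-rule on 2: fresh world v, uRv]
5. r, v   [∧-rule on 4]
6. ¬q, v   [∧-rule on 4]
7. □¬(r ∧ ¬q), w   [¬□-rule on 3: fresh world w, uRw]
Accessibility: uRv, uRw

Yes, satisfiable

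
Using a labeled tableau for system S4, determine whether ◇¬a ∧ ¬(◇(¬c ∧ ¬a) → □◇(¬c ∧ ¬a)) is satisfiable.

1. ◇¬a ∧ ¬(◇(¬c ∧ ¬a) → □◇(¬c ∧ ¬a)), w0
2. ◇¬a, w0   [∧-rule on 1]
3. ¬(◇(¬c ∧ ¬a) → □◇(¬c ∧ ¬a)), w0   [∧-rule on 1]
4. ◇(¬c ∧ ¬a), w0   [¬→-rule on 3]
5. ¬□◇(¬c ∧ ¬a), w0   [¬→-rule on 3]
6. ¬a, w1   [◇-rule on 2: fresh world w1, w0Rw1]
7. ¬c ∧ ¬a, w2   [◇-rule on 4: fresh world w2, w0Rw2]
8. ¬c, w2   [∧-rule on 7]
9. ¬a, w2   [∧-rule on 7]
10. ¬◇(¬c ∧ ¬a), w3   [¬□-rule on 5: fresh world w3, w0Rw3]
11. ¬(¬c ∧ ¬a), w3   [¬◇-rule on 10 via w3Rw3]
12. a, w3   [¬∧-rule on 11 (branches; this branch)]
Accessibility: w0Rw0, w0Rw1, w0Rw2, w0Rw3, w1Rw1, w2Rw2, w3Rw3

Yes, satisfiable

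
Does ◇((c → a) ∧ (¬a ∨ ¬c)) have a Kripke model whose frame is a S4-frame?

1. ◇((c → a) ∧ (¬a ∨ ¬c)), u
2. (c → a) ∧ (¬a ∨ ¬c), v
3. c → a, v
4. ¬a ∨ ¬c, v
5. a, v
6. ¬c, v
Accessibility: uRu, uRv, vRv

Satisfiable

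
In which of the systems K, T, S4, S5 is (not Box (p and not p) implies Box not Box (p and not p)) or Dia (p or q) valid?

T, S4, S5

K-tableau for the negation not ((not Box (p and not p) implies Box not Box (p and not p)) or Dia (p or q)):
1. not ((not Box (p and not p) implies Box not Box (p and not p)) or Dia (p or q)), u
2. not (not Box (p and not p) implies Box not Box (p and not p)), u
3. not Dia (p or q), u
4. not Box (p and not p), u
5. not Box not Box (p and not p), u
6. not (p and not p), v
7. not (p or q), v
8. not p, v
9. not q, v
10. Box (p and not p), w
11. not (p or q), w
12. not p, w
13. not q, w
Accessibility: uRv, uRw
Complete open branch: countermodel on a K-frame, so not valid in K.
T-tableau for the negation not ((not Box (p and not p) implies Box not Box (p and not p)) or Dia (p or q)):
1. not ((not Box (p and not p) implies Box not Box (p and not p)) or Dia (p or q)), u
2. not (not Box (p and not p) implies Box not Box (p and not p)), u
3. not Dia (p or q), u
4. not Box (p and not p), u
5. not Box not Box (p and not p), u
6. not (p or q), u
7. not p, u
8. not q, u
9. not (p and not p), v
10. not (p or q), v
11. not p, v
12. not q, v
13. Box (p and not p), w
14. not (p or q), w
15. not p, w
16. not q, w
17. p and not p, w
18. p, w
Accessibility: uRu, uRv, uRw, vRv, wRw
Branch closes: p and not p both at w.
Every branch closes (one shown): valid in T, hence also in S4, S5 (every theorem of T is a theorem of S4 and S5).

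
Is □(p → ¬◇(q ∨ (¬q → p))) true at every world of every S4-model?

No, not valid

Tableau for the negation ¬□(p → ¬◇(q ∨ (¬q → p))):
1. ¬□(p → ¬◇(q ∨ (¬q → p))), u
2. ¬(p → ¬◇(q ∨ (¬q → p))), v   [¬□-rule on 1: fresh world v, uRv]
3. p, v   [¬→-rule on 2]
4. ◇(q ∨ (¬q → p)), v   [¬→-rule on 2]
5. q ∨ (¬q → p), w   [◇-rule on 4: fresh world w, vRw]
6. ¬q → p, w   [∨-rule on 5 (branches; this branch)]
7. p, w   [→-rule on 6 (branches; this branch)]
Accessibility: uRu, uRv, uRw, vRv, vRw, wRw
The negation has an open branch (countermodel exists).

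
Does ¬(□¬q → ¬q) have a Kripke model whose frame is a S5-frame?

Unsatisfiable (every branch closes)

1. ¬(□¬q → ¬q), u
2. □¬q, u
3. q, u
4. ¬q, u
Accessibility: uRu
Branch closes: q and ¬q both at u.
Every branch closes; the branch above is one of them.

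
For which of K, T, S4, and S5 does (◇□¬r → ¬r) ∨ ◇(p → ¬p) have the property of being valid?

S5-tableau for the negation ¬((◇□¬r → ¬r) ∨ ◇(p → ¬p)):
1. ¬((◇□¬r → ¬r) ∨ ◇(p → ¬p)), u
2. ¬(◇□¬r → ¬r), u
3. ¬◇(p → ¬p), u
4. ◇□¬r, u
5. r, u
6. ¬(p → ¬p), u
7. p, u
8. □¬r, v
9. ¬(p → ¬p), v
10. p, v
11. ¬r, u
Accessibility: uRu, uRv, vRu, vRv
Branch closes: r and ¬r both at u.
Every branch closes (one shown): valid in S5.
S4-tableau for the negation ¬((◇□¬r → ¬r) ∨ ◇(p → ¬p)):
1. ¬((◇□¬r → ¬r) ∨ ◇(p → ¬p)), u
2. ¬(◇□¬r → ¬r), u
3. ¬◇(p → ¬p), u
4. ◇□¬r, u
5. r, u
6. ¬(p → ¬p), u
7. p, u
8. □¬r, v
9. ¬(p → ¬p), v
10. p, v
11. ¬r, v
Accessibility: uRu, uRv, vRv
Complete open branch: countermodel on an S4-frame, so not valid in S4, nor in K, T (the same frame is also a K-frame and a T-frame).

S5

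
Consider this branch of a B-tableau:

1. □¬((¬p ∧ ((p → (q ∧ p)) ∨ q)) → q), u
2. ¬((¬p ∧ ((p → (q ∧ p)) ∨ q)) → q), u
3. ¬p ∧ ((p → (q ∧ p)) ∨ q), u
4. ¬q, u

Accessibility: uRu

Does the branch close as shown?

No, open

No atom appears with both signs at the same world.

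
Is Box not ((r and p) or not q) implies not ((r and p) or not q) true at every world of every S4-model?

Tableau for the negation not (Box not ((r and p) or not q) implies not ((r and p) or not q)):
1. not (Box not ((r and p) or not q) implies not ((r and p) or not q)), 0
2. Box not ((r and p) or not q), 0   [neg-implies-rule on 1]
3. (r and p) or not q, 0   [neg-implies-rule on 1]
4. not ((r and p) or not q), 0   [Box-rule on 2 via 0R0]
5. not (r and p), 0   [neg-or-rule on 4]
6. q, 0   [neg-or-rule on 4]
7. r and p, 0   [or-rule on 3 (branches; this branch)]
8. r, 0   [and-rule on 7]
9. p, 0   [and-rule on 7]
10. not p, 0   [neg-and-rule on 5 (branches; this branch)]
Accessibility: 0R0
Branch closes: p and not p both at 0.
All branches of the negation close; one closing branch shown above.

Yes, valid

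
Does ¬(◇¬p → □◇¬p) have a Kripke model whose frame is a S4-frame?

1. ¬(◇¬p → □◇¬p), u
2. ◇¬p, u
3. ¬□◇¬p, u
4. ¬p, v
5. ¬◇¬p, w
6. p, w
Accessibility: uRu, uRv, uRw, vRv, wRw

Satisfiable (open branch found)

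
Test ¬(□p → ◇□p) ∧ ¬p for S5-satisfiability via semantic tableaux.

No, unsatisfiable

1. ¬(□p → ◇□p) ∧ ¬p, 0
2. ¬(□p → ◇□p), 0
3. ¬p, 0
4. □p, 0
5. ¬◇□p, 0
6. p, 0
Accessibility: 0R0
Branch closes: p and ¬p both at 0.
All branches of the tableau close; one closing branch shown above.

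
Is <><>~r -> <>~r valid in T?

Invalid (countermodel exists)

Tableau for the negation ~(<><>~r -> <>~r):
1. ~(<><>~r -> <>~r), u
2. <><>~r, u
3. ~<>~r, u
4. r, u
5. <>~r, v
6. r, v
7. ~r, w
Accessibility: uRu, uRv, vRv, vRw, wRw
The negation has an open branch (countermodel exists).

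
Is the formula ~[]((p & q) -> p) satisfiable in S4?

No, unsatisfiable

1. ~[]((p & q) -> p), u
2. ~((p & q) -> p), v
3. p & q, v
4. ~p, v
5. p, v
6. q, v
Accessibility: uRu, uRv, vRv
Branch closes: p and ~p both at v.
Every branch closes; the branch above is one of them.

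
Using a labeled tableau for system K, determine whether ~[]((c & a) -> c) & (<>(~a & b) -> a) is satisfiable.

1. ~[]((c & a) -> c) & (<>(~a & b) -> a), u
2. ~[]((c & a) -> c), u
3. <>(~a & b) -> a, u
4. a, u
5. ~((c & a) -> c), v
6. c & a, v
7. ~c, v
8. c, v
9. a, v
Accessibility: uRv
Branch closes: c and ~c both at v.
(One branch shown.) All branches close.

Unsatisfiable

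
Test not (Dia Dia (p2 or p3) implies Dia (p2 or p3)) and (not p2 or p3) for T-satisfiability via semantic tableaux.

1. not (Dia Dia (p2 or p3) implies Dia (p2 or p3)) and (not p2 or p3), 0
2. not (Dia Dia (p2 or p3) implies Dia (p2 or p3)), 0   [and-rule on 1]
3. not p2 or p3, 0   [and-rule on 1]
4. Dia Dia (p2 or p3), 0   [neg-implies-rule on 2]
5. not Dia (p2 or p3), 0   [neg-implies-rule on 2]
6. not (p2 or p3), 0   [neg-Dia-rule on 5 via 0R0]
7. not p2, 0   [neg-or-rule on 6]
8. not p3, 0   [neg-or-rule on 6]
9. Dia (p2 or p3), 1   [Dia-rule on 4: fresh world 1, 0R1]
10. not (p2 or p3), 1   [neg-Dia-rule on 5 via 0R1]
11. not p2, 1   [neg-or-rule on 10]
12. not p3, 1   [neg-or-rule on 10]
13. p2 or p3, 2   [Dia-rule on 9: fresh world 2, 1R2]
14. p3, 2   [or-rule on 13 (branches; this branch)]
Accessibility: 0R0, 0R1, 1R1, 1R2, 2R2

Satisfiable (open branch found)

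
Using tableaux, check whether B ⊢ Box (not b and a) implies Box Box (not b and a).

No, not valid

Tableau for the negation not (Box (not b and a) implies Box Box (not b and a)):
1. not (Box (not b and a) implies Box Box (not b and a)), w0
2. Box (not b and a), w0   [neg-implies-rule on 1]
3. not Box Box (not b and a), w0   [neg-implies-rule on 1]
4. not b and a, w0   [Box-rule on 2 via w0Rw0]
5. not b, w0   [and-rule on 4]
6. a, w0   [and-rule on 4]
7. not Box (not b and a), w1   [neg-Box-rule on 3: fresh world w1, w0Rw1]
8. not b and a, w1   [Box-rule on 2 via w0Rw1]
9. not b, w1   [and-rule on 8]
10. a, w1   [and-rule on 8]
11. not (not b and a), w2   [neg-Box-rule on 7: fresh world w2, w1Rw2]
12. not a, w2   [neg-and-rule on 11 (branches; this branch)]
Accessibility: w0Rw0, w0Rw1, w1Rw0, w1Rw1, w1Rw2, w2Rw1, w2Rw2
The negation has an open branch (countermodel exists).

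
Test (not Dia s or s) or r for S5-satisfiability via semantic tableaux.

1. (not Dia s or s) or r, u
2. r, u   [or-rule on 1 (branches; this branch)]
Accessibility: uRu

Yes, satisfiable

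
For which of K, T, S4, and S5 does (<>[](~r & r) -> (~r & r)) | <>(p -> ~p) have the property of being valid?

T-tableau for the negation ~((<>[](~r & r) -> (~r & r)) | <>(p -> ~p)):
1. ~((<>[](~r & r) -> (~r & r)) | <>(p -> ~p)), w0
2. ~(<>[](~r & r) -> (~r & r)), w0
3. ~<>(p -> ~p), w0
4. <>[](~r & r), w0
5. ~(~r & r), w0
6. ~(p -> ~p), w0
7. p, w0
8. ~r, w0
9. [](~r & r), w1
10. ~(p -> ~p), w1
11. p, w1
12. ~r & r, w1
13. ~r, w1
14. r, w1
Accessibility: w0Rw0, w0Rw1, w1Rw1
Branch closes: r and ~r both at w1.
Every branch closes (one shown): valid in T, hence also in S4, S5 (every theorem of T is a theorem of S4 and S5).
K-tableau for the negation ~((<>[](~r & r) -> (~r & r)) | <>(p -> ~p)):
1. ~((<>[](~r & r) -> (~r & r)) | <>(p -> ~p)), w0
2. ~(<>[](~r & r) -> (~r & r)), w0
3. ~<>(p -> ~p), w0
4. <>[](~r & r), w0
5. ~(~r & r), w0
6. ~r, w0
7. [](~r & r), w1
8. ~(p -> ~p), w1
9. p, w1
Accessibility: w0Rw1
Complete open branch: countermodel on a K-frame, so not valid in K.

T, S4, S5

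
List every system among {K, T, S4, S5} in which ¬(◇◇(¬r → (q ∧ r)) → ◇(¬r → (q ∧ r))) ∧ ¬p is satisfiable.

K, T

T-tableau for the formula:
1. ¬(◇◇(¬r → (q ∧ r)) → ◇(¬r → (q ∧ r))) ∧ ¬p, 0
2. ¬(◇◇(¬r → (q ∧ r)) → ◇(¬r → (q ∧ r))), 0
3. ¬p, 0
4. ◇◇(¬r → (q ∧ r)), 0
5. ¬◇(¬r → (q ∧ r)), 0
6. ¬(¬r → (q ∧ r)), 0
7. ¬r, 0
8. ¬(q ∧ r), 0
9. ◇(¬r → (q ∧ r)), 1
10. ¬(¬r → (q ∧ r)), 1
11. ¬r, 1
12. ¬(q ∧ r), 1
13. ¬r → (q ∧ r), 2
14. q ∧ r, 2
15. q, 2
16. r, 2
Accessibility: 0R0, 0R1, 1R1, 1R2, 2R2
Complete open branch: satisfiable in T, hence also in K (this T-model is also a K-model).
S4-tableau for the formula:
1. ¬(◇◇(¬r → (q ∧ r)) → ◇(¬r → (q ∧ r))) ∧ ¬p, 0
2. ¬(◇◇(¬r → (q ∧ r)) → ◇(¬r → (q ∧ r))), 0
3. ¬p, 0
4. ◇◇(¬r → (q ∧ r)), 0
5. ¬◇(¬r → (q ∧ r)), 0
6. ¬(¬r → (q ∧ r)), 0
7. ¬r, 0
8. ¬(q ∧ r), 0
9. ◇(¬r → (q ∧ r)), 1
10. ¬(¬r → (q ∧ r)), 1
11. ¬r, 1
12. ¬(q ∧ r), 1
13. ¬r → (q ∧ r), 2
14. ¬(¬r → (q ∧ r)), 2
15. ¬r, 2
16. ¬(q ∧ r), 2
17. q ∧ r, 2
18. q, 2
19. r, 2
Accessibility: 0R0, 0R1, 0R2, 1R1, 1R2, 2R2
Branch closes: r and ¬r both at 2.
Every branch closes (one shown): unsatisfiable in S4, hence also in S5 (every S5-frame is an S4-frame).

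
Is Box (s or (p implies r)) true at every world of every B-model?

No, not valid

Tableau for the negation not Box (s or (p implies r)):
1. not Box (s or (p implies r)), 0
2. not (s or (p implies r)), 1   [neg-Box-rule on 1: fresh world 1, 0R1]
3. not s, 1   [neg-or-rule on 2]
4. not (p implies r), 1   [neg-or-rule on 2]
5. p, 1   [neg-implies-rule on 4]
6. not r, 1   [neg-implies-rule on 4]
Accessibility: 0R0, 0R1, 1R0, 1R1
The negation has an open branch (countermodel exists).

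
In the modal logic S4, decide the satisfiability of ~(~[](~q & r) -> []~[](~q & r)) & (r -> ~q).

1. ~(~[](~q & r) -> []~[](~q & r)) & (r -> ~q), u
2. ~(~[](~q & r) -> []~[](~q & r)), u
3. r -> ~q, u
4. ~[](~q & r), u
5. ~[]~[](~q & r), u
6. ~q, u
7. ~(~q & r), v
8. ~r, v
9. [](~q & r), w
10. ~q & r, w
11. ~q, w
12. r, w
Accessibility: uRu, uRv, uRw, vRv, wRw

Satisfiable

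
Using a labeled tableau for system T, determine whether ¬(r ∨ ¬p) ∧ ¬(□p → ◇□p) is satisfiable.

1. ¬(r ∨ ¬p) ∧ ¬(□p → ◇□p), 0
2. ¬(r ∨ ¬p), 0
3. ¬(□p → ◇□p), 0
4. ¬r, 0
5. p, 0
6. □p, 0
7. ¬◇□p, 0
8. ¬□p, 0
9. ¬p, 1
10. p, 1
Accessibility: 0R0, 0R1, 1R1
Branch closes: p and ¬p both at 1.
Every branch closes; the branch above is one of them.

Unsatisfiable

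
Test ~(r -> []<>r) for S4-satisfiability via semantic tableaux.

Yes, satisfiable

1. ~(r -> []<>r), w0
2. r, w0   [~->-rule on 1]
3. ~[]<>r, w0   [~->-rule on 1]
4. ~<>r, w1   [~[]-rule on 3: fresh world w1, w0Rw1]
5. ~r, w1   [~<>-rule on 4 via w1Rw1]
Accessibility: w0Rw0, w0Rw1, w1Rw1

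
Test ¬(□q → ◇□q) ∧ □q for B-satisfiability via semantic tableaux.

1. ¬(□q → ◇□q) ∧ □q, u
2. ¬(□q → ◇□q), u   [∧-rule on 1]
3. □q, u   [∧-rule on 1]
4. ¬◇□q, u   [¬→-rule on 2]
5. q, u   [□-rule on 3 via uRu]
6. ¬□q, u   [¬◇-rule on 4 via uRu]
7. ¬q, v   [¬□-rule on 6: fresh world v, uRv]
8. q, v   [□-rule on 3 via uRv]
Accessibility: uRu, uRv, vRu, vRv
Branch closes: q and ¬q both at v.
All branches of the tableau close; one closing branch shown above.

Unsatisfiable (every branch closes)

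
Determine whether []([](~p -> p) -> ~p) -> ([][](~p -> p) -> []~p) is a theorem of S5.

Tableau for the negation ~([]([](~p -> p) -> ~p) -> ([][](~p -> p) -> []~p)):
1. ~([]([](~p -> p) -> ~p) -> ([][](~p -> p) -> []~p)), 0
2. []([](~p -> p) -> ~p), 0
3. ~([][](~p -> p) -> []~p), 0
4. [][](~p -> p), 0
5. ~[]~p, 0
6. [](~p -> p) -> ~p, 0
7. [](~p -> p), 0
8. ~p -> p, 0
9. ~[](~p -> p), 0
10. p, 0
11. p, 1
12. [](~p -> p) -> ~p, 1
13. [](~p -> p), 1
14. ~p -> p, 1
15. ~[](~p -> p), 1
16. ~(~p -> p), 2
17. ~p, 2
18. [](~p -> p) -> ~p, 2
19. [](~p -> p), 2
20. ~p -> p, 2
21. p, 2
Accessibility: 0R0, 0R1, 0R2, 1R0, 1R1, 1R2, 2R0, 2R1, 2R2
Branch closes: p and ~p both at 2.
Every branch of the negation's tableau closes; the branch above is one of them.

Valid in S5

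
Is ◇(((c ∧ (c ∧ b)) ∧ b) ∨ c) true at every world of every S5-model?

Tableau for the negation ¬◇(((c ∧ (c ∧ b)) ∧ b) ∨ c):
1. ¬◇(((c ∧ (c ∧ b)) ∧ b) ∨ c), 0
2. ¬(((c ∧ (c ∧ b)) ∧ b) ∨ c), 0   [¬◇-rule on 1 via 0R0]
3. ¬((c ∧ (c ∧ b)) ∧ b), 0   [¬∨-rule on 2]
4. ¬c, 0   [¬∨-rule on 2]
5. ¬b, 0   [¬∧-rule on 3 (branches; this branch)]
Accessibility: 0R0
The negation has an open branch (countermodel exists).

Invalid (countermodel exists)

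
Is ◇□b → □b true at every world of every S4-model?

Tableau for the negation ¬(◇□b → □b):
1. ¬(◇□b → □b), u
2. ◇□b, u
3. ¬□b, u
4. □b, v
5. b, v
6. ¬b, w
Accessibility: uRu, uRv, uRw, vRv, wRw
The negation has an open branch (countermodel exists).

No, not valid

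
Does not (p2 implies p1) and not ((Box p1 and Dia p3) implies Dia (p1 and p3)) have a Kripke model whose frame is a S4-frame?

Unsatisfiable (every branch closes)

1. not (p2 implies p1) and not ((Box p1 and Dia p3) implies Dia (p1 and p3)), 0
2. not (p2 implies p1), 0   [and-rule on 1]
3. not ((Box p1 and Dia p3) implies Dia (p1 and p3)), 0   [and-rule on 1]
4. p2, 0   [neg-implies-rule on 2]
5. not p1, 0   [neg-implies-rule on 2]
6. Box p1 and Dia p3, 0   [neg-implies-rule on 3]
7. not Dia (p1 and p3), 0   [neg-implies-rule on 3]
8. Box p1, 0   [and-rule on 6]
9. Dia p3, 0   [and-rule on 6]
10. not (p1 and p3), 0   [neg-Dia-rule on 7 via 0R0]
11. p1, 0   [Box-rule on 8 via 0R0]
Accessibility: 0R0
Branch closes: p1 and not p1 both at 0.
Every branch closes; the branch above is one of them.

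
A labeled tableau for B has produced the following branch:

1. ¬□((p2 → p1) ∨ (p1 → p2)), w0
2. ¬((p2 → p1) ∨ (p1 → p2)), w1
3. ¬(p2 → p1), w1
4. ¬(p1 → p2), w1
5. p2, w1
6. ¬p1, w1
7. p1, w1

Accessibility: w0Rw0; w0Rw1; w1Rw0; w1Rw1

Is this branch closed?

Yes, closed

Both p1 and ¬p1 appear at w1.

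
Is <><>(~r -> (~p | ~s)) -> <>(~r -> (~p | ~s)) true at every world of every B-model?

Tableau for the negation ~(<><>(~r -> (~p | ~s)) -> <>(~r -> (~p | ~s))):
1. ~(<><>(~r -> (~p | ~s)) -> <>(~r -> (~p | ~s))), u
2. <><>(~r -> (~p | ~s)), u
3. ~<>(~r -> (~p | ~s)), u
4. ~(~r -> (~p | ~s)), u
5. ~r, u
6. ~(~p | ~s), u
7. p, u
8. s, u
9. <>(~r -> (~p | ~s)), v
10. ~(~r -> (~p | ~s)), v
11. ~r, v
12. ~(~p | ~s), v
13. p, v
14. s, v
15. ~r -> (~p | ~s), w
16. ~p | ~s, w
17. ~s, w
Accessibility: uRu, uRv, vRu, vRv, vRw, wRv, wRw
The negation has an open branch (countermodel exists).

No, not valid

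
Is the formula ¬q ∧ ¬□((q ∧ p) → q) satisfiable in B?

1. ¬q ∧ ¬□((q ∧ p) → q), w0
2. ¬q, w0
3. ¬□((q ∧ p) → q), w0
4. ¬((q ∧ p) → q), w1
5. q ∧ p, w1
6. ¬q, w1
7. q, w1
8. p, w1
Accessibility: w0Rw0, w0Rw1, w1Rw0, w1Rw1
Branch closes: q and ¬q both at w1.
(One branch shown.) All branches close.

No, unsatisfiable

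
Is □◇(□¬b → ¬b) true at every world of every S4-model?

Valid

Tableau for the negation ¬□◇(□¬b → ¬b):
1. ¬□◇(□¬b → ¬b), w0
2. ¬◇(□¬b → ¬b), w1
3. ¬(□¬b → ¬b), w1
4. □¬b, w1
5. b, w1
6. ¬b, w1
Accessibility: w0Rw0, w0Rw1, w1Rw1
Branch closes: b and ¬b both at w1.
All branches of the negation close; one closing branch shown above.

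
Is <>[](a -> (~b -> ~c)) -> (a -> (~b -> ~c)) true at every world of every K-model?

Invalid (countermodel exists)

Tableau for the negation ~(<>[](a -> (~b -> ~c)) -> (a -> (~b -> ~c))):
1. ~(<>[](a -> (~b -> ~c)) -> (a -> (~b -> ~c))), w0
2. <>[](a -> (~b -> ~c)), w0   [~->-rule on 1]
3. ~(a -> (~b -> ~c)), w0   [~->-rule on 1]
4. a, w0   [~->-rule on 3]
5. ~(~b -> ~c), w0   [~->-rule on 3]
6. ~b, w0   [~->-rule on 5]
7. c, w0   [~->-rule on 5]
8. [](a -> (~b -> ~c)), w1   [<>-rule on 2: fresh world w1, w0Rw1]
Accessibility: w0Rw1
The negation has an open branch (countermodel exists).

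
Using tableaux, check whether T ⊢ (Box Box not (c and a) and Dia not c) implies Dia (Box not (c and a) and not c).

Tableau for the negation not ((Box Box not (c and a) and Dia not c) implies Dia (Box not (c and a) and not c)):
1. not ((Box Box not (c and a) and Dia not c) implies Dia (Box not (c and a) and not c)), u
2. Box Box not (c and a) and Dia not c, u
3. not Dia (Box not (c and a) and not c), u
4. Box Box not (c and a), u
5. Dia not c, u
6. not (Box not (c and a) and not c), u
7. Box not (c and a), u
8. not (c and a), u
9. not Box not (c and a), u
10. not a, u
11. not c, v
12. not (Box not (c and a) and not c), v
13. Box not (c and a), v
14. not (c and a), v
15. not Box not (c and a), v
16. not a, v
17. c and a, w
18. c, w
19. a, w
20. not (Box not (c and a) and not c), w
21. Box not (c and a), w
22. not (c and a), w
23. not a, w
Accessibility: uRu, uRv, uRw, vRv, wRw
Branch closes: a and not a both at w.
Every branch of the negation's tableau closes; the branch above is one of them.

Valid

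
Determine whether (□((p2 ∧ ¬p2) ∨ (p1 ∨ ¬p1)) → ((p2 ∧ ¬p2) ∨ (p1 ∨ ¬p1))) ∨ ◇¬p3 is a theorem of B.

Tableau for the negation ¬((□((p2 ∧ ¬p2) ∨ (p1 ∨ ¬p1)) → ((p2 ∧ ¬p2) ∨ (p1 ∨ ¬p1))) ∨ ◇¬p3):
1. ¬((□((p2 ∧ ¬p2) ∨ (p1 ∨ ¬p1)) → ((p2 ∧ ¬p2) ∨ (p1 ∨ ¬p1))) ∨ ◇¬p3), 0
2. ¬(□((p2 ∧ ¬p2) ∨ (p1 ∨ ¬p1)) → ((p2 ∧ ¬p2) ∨ (p1 ∨ ¬p1))), 0
3. ¬◇¬p3, 0
4. □((p2 ∧ ¬p2) ∨ (p1 ∨ ¬p1)), 0
5. ¬((p2 ∧ ¬p2) ∨ (p1 ∨ ¬p1)), 0
6. ¬(p2 ∧ ¬p2), 0
7. ¬(p1 ∨ ¬p1), 0
8. ¬p1, 0
9. p1, 0
Accessibility: 0R0
Branch closes: p1 and ¬p1 both at 0.
Every branch of the negation's tableau closes; the branch above is one of them.

Valid in B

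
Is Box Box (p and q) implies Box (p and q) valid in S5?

Valid

Tableau for the negation not (Box Box (p and q) implies Box (p and q)):
1. not (Box Box (p and q) implies Box (p and q)), u
2. Box Box (p and q), u
3. not Box (p and q), u
4. Box (p and q), u
5. p and q, u
6. p, u
7. q, u
8. not (p and q), v
9. Box (p and q), v
10. p and q, v
11. p, v
12. q, v
13. not q, v
Accessibility: uRu, uRv, vRu, vRv
Branch closes: q and not q both at v.
Every branch of the negation's tableau closes; the branch above is one of them.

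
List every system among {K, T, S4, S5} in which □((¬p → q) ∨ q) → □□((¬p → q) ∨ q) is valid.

S4, S5

T-tableau for the negation ¬(□((¬p → q) ∨ q) → □□((¬p → q) ∨ q)):
1. ¬(□((¬p → q) ∨ q) → □□((¬p → q) ∨ q)), w0
2. □((¬p → q) ∨ q), w0   [¬→-rule on 1]
3. ¬□□((¬p → q) ∨ q), w0   [¬→-rule on 1]
4. (¬p → q) ∨ q, w0   [□-rule on 2 via w0Rw0]
5. q, w0   [∨-rule on 4 (branches; this branch)]
6. ¬□((¬p → q) ∨ q), w1   [¬□-rule on 3: fresh world w1, w0Rw1]
7. (¬p → q) ∨ q, w1   [□-rule on 2 via w0Rw1]
8. q, w1   [∨-rule on 7 (branches; this branch)]
9. ¬((¬p → q) ∨ q), w2   [¬□-rule on 6: fresh world w2, w1Rw2]
10. ¬(¬p → q), w2   [¬∨-rule on 9]
11. ¬q, w2   [¬∨-rule on 9]
12. ¬p, w2   [¬→-rule on 10]
Accessibility: w0Rw0, w0Rw1, w1Rw1, w1Rw2, w2Rw2
Complete open branch: countermodel on a T-frame, so not valid in T, nor in K (the same frame is also a K-frame).
S4-tableau for the negation ¬(□((¬p → q) ∨ q) → □□((¬p → q) ∨ q)):
1. ¬(□((¬p → q) ∨ q) → □□((¬p → q) ∨ q)), w0
2. □((¬p → q) ∨ q), w0   [¬→-rule on 1]
3. ¬□□((¬p → q) ∨ q), w0   [¬→-rule on 1]
4. (¬p → q) ∨ q, w0   [□-rule on 2 via w0Rw0]
5. ¬p → q, w0   [∨-rule on 4 (branches; this branch)]
6. q, w0   [→-rule on 5 (branches; this branch)]
7. ¬□((¬p → q) ∨ q), w1   [¬□-rule on 3: fresh world w1, w0Rw1]
8. (¬p → q) ∨ q, w1   [□-rule on 2 via w0Rw1]
9. ¬p → q, w1   [∨-rule on 8 (branches; this branch)]
10. q, w1   [→-rule on 9 (branches; this branch)]
11. ¬((¬p → q) ∨ q), w2   [¬□-rule on 7: fresh world w2, w1Rw2]
12. ¬(¬p → q), w2   [¬∨-rule on 11]
13. ¬q, w2   [¬∨-rule on 11]
14. ¬p, w2   [¬→-rule on 12]
15. (¬p → q) ∨ q, w2   [□-rule on 2 via w0Rw2]
16. ¬p → q, w2   [∨-rule on 15 (branches; this branch)]
17. q, w2   [→-rule on 16 (branches; this branch)]
Accessibility: w0Rw0, w0Rw1, w0Rw2, w1Rw1, w1Rw2, w2Rw2
Branch closes: q and ¬q both at w2.
Every branch closes (one shown): valid in S4, hence also in S5 (every theorem of S4 is a theorem of S5).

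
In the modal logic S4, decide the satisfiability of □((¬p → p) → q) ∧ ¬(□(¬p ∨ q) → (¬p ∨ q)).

Unsatisfiable

1. □((¬p → p) → q) ∧ ¬(□(¬p ∨ q) → (¬p ∨ q)), u
2. □((¬p → p) → q), u   [∧-rule on 1]
3. ¬(□(¬p ∨ q) → (¬p ∨ q)), u   [∧-rule on 1]
4. □(¬p ∨ q), u   [¬→-rule on 3]
5. ¬(¬p ∨ q), u   [¬→-rule on 3]
6. p, u   [¬∨-rule on 5]
7. ¬q, u   [¬∨-rule on 5]
8. (¬p → p) → q, u   [□-rule on 2 via uRu]
9. ¬p ∨ q, u   [□-rule on 4 via uRu]
10. ¬(¬p → p), u   [→-rule on 8 (branches; this branch)]
11. ¬p, u   [¬→-rule on 10]
Accessibility: uRu
Branch closes: p and ¬p both at u.
(One branch shown.) All branches close.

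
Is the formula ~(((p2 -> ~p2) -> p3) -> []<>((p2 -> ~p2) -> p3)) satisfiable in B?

No, unsatisfiable

1. ~(((p2 -> ~p2) -> p3) -> []<>((p2 -> ~p2) -> p3)), w0
2. (p2 -> ~p2) -> p3, w0   [~->-rule on 1]
3. ~[]<>((p2 -> ~p2) -> p3), w0   [~->-rule on 1]
4. ~(p2 -> ~p2), w0   [->-rule on 2 (branches; this branch)]
5. p2, w0   [~->-rule on 4]
6. ~<>((p2 -> ~p2) -> p3), w1   [~[]-rule on 3: fresh world w1, w0Rw1]
7. ~((p2 -> ~p2) -> p3), w0   [~<>-rule on 6 via w1Rw0]
8. p2 -> ~p2, w0   [~->-rule on 7]
9. ~p3, w0   [~->-rule on 7]
10. ~((p2 -> ~p2) -> p3), w1   [~<>-rule on 6 via w1Rw1]
11. p2 -> ~p2, w1   [~->-rule on 10]
12. ~p3, w1   [~->-rule on 10]
13. ~p2, w0   [->-rule on 8 (branches; this branch)]
Accessibility: w0Rw0, w0Rw1, w1Rw0, w1Rw1
Branch closes: p2 and ~p2 both at w0.
All branches of the tableau close; one closing branch shown above.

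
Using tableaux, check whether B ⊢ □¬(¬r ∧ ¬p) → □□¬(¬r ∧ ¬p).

Tableau for the negation ¬(□¬(¬r ∧ ¬p) → □□¬(¬r ∧ ¬p)):
1. ¬(□¬(¬r ∧ ¬p) → □□¬(¬r ∧ ¬p)), w0
2. □¬(¬r ∧ ¬p), w0   [¬→-rule on 1]
3. ¬□□¬(¬r ∧ ¬p), w0   [¬→-rule on 1]
4. ¬(¬r ∧ ¬p), w0   [□-rule on 2 via w0Rw0]
5. p, w0   [¬∧-rule on 4 (branches; this branch)]
6. ¬□¬(¬r ∧ ¬p), w1   [¬□-rule on 3: fresh world w1, w0Rw1]
7. ¬(¬r ∧ ¬p), w1   [□-rule on 2 via w0Rw1]
8. p, w1   [¬∧-rule on 7 (branches; this branch)]
9. ¬r ∧ ¬p, w2   [¬□-rule on 6: fresh world w2, w1Rw2]
10. ¬r, w2   [∧-rule on 9]
11. ¬p, w2   [∧-rule on 9]
Accessibility: w0Rw0, w0Rw1, w1Rw0, w1Rw1, w1Rw2, w2Rw1, w2Rw2
The negation has an open branch (countermodel exists).

Not valid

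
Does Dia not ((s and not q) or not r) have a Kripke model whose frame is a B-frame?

Yes, satisfiable

1. Dia not ((s and not q) or not r), 0
2. not ((s and not q) or not r), 1   [Dia-rule on 1: fresh world 1, 0R1]
3. not (s and not q), 1   [neg-or-rule on 2]
4. r, 1   [neg-or-rule on 2]
5. q, 1   [neg-and-rule on 3 (branches; this branch)]
Accessibility: 0R0, 0R1, 1R0, 1R1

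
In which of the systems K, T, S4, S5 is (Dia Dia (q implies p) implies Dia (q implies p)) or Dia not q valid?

S4, S5

T-tableau for the negation not ((Dia Dia (q implies p) implies Dia (q implies p)) or Dia not q):
1. not ((Dia Dia (q implies p) implies Dia (q implies p)) or Dia not q), w0
2. not (Dia Dia (q implies p) implies Dia (q implies p)), w0
3. not Dia not q, w0
4. Dia Dia (q implies p), w0
5. not Dia (q implies p), w0
6. q, w0
7. not (q implies p), w0
8. not p, w0
9. Dia (q implies p), w1
10. q, w1
11. not (q implies p), w1
12. not p, w1
13. q implies p, w2
14. p, w2
Accessibility: w0Rw0, w0Rw1, w1Rw1, w1Rw2, w2Rw2
Complete open branch: countermodel on a T-frame, so not valid in T, nor in K (the same frame is also a K-frame).
S4-tableau for the negation not ((Dia Dia (q implies p) implies Dia (q implies p)) or Dia not q):
1. not ((Dia Dia (q implies p) implies Dia (q implies p)) or Dia not q), w0
2. not (Dia Dia (q implies p) implies Dia (q implies p)), w0
3. not Dia not q, w0
4. Dia Dia (q implies p), w0
5. not Dia (q implies p), w0
6. q, w0
7. not (q implies p), w0
8. not p, w0
9. Dia (q implies p), w1
10. q, w1
11. not (q implies p), w1
12. not p, w1
13. q implies p, w2
14. q, w2
15. not (q implies p), w2
16. not p, w2
17. p, w2
Accessibility: w0Rw0, w0Rw1, w0Rw2, w1Rw1, w1Rw2, w2Rw2
Branch closes: p and not p both at w2.
Every branch closes (one shown): valid in S4, hence also in S5 (every theorem of S4 is a theorem of S5).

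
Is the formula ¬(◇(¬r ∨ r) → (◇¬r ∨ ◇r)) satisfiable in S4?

1. ¬(◇(¬r ∨ r) → (◇¬r ∨ ◇r)), u
2. ◇(¬r ∨ r), u
3. ¬(◇¬r ∨ ◇r), u
4. ¬◇¬r, u
5. ¬◇r, u
6. r, u
7. ¬r, u
Accessibility: uRu
Branch closes: r and ¬r both at u.
(One branch shown.) All branches close.

No, unsatisfiable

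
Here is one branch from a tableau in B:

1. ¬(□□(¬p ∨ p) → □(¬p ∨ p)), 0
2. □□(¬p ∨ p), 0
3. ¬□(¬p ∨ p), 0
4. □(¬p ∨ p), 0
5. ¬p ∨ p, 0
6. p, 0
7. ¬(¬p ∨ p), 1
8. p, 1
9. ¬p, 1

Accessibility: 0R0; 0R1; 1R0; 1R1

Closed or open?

Closed

Both p and ¬p appear at 1.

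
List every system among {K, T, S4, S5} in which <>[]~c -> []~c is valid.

S5

S5-tableau for the negation ~(<>[]~c -> []~c):
1. ~(<>[]~c -> []~c), u
2. <>[]~c, u
3. ~[]~c, u
4. []~c, v
5. ~c, u
6. ~c, v
7. c, w
8. ~c, w
Accessibility: uRu, uRv, uRw, vRu, vRv, vRw, wRu, wRv, wRw
Branch closes: c and ~c both at w.
Every branch closes (one shown): valid in S5.
S4-tableau for the negation ~(<>[]~c -> []~c):
1. ~(<>[]~c -> []~c), u
2. <>[]~c, u
3. ~[]~c, u
4. []~c, v
5. ~c, v
6. c, w
Accessibility: uRu, uRv, uRw, vRv, wRw
Complete open branch: countermodel on an S4-frame, so not valid in S4, nor in K, T (the same frame is also a K-frame and a T-frame).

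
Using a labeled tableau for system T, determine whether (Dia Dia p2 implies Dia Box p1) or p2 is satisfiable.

1. (Dia Dia p2 implies Dia Box p1) or p2, 0
2. p2, 0
Accessibility: 0R0

Satisfiable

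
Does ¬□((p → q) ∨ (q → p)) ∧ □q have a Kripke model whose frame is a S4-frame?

1. ¬□((p → q) ∨ (q → p)) ∧ □q, 0
2. ¬□((p → q) ∨ (q → p)), 0   [∧-rule on 1]
3. □q, 0   [∧-rule on 1]
4. q, 0   [□-rule on 3 via 0R0]
5. ¬((p → q) ∨ (q → p)), 1   [¬□-rule on 2: fresh world 1, 0R1]
6. ¬(p → q), 1   [¬∨-rule on 5]
7. ¬(q → p), 1   [¬∨-rule on 5]
8. p, 1   [¬→-rule on 6]
9. ¬q, 1   [¬→-rule on 6]
10. q, 1   [¬→-rule on 7]
11. ¬p, 1   [¬→-rule on 7]
Accessibility: 0R0, 0R1, 1R1
Branch closes: q and ¬q both at 1.
(One branch shown.) All branches close.

Unsatisfiable (every branch closes)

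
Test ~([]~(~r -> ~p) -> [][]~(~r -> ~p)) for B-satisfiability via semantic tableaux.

Satisfiable (open branch found)

1. ~([]~(~r -> ~p) -> [][]~(~r -> ~p)), w0
2. []~(~r -> ~p), w0
3. ~[][]~(~r -> ~p), w0
4. ~(~r -> ~p), w0
5. ~r, w0
6. p, w0
7. ~[]~(~r -> ~p), w1
8. ~(~r -> ~p), w1
9. ~r, w1
10. p, w1
11. ~r -> ~p, w2
12. ~p, w2
Accessibility: w0Rw0, w0Rw1, w1Rw0, w1Rw1, w1Rw2, w2Rw1, w2Rw2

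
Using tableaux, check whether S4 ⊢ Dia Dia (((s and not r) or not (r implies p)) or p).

Tableau for the negation not Dia Dia (((s and not r) or not (r implies p)) or p):
1. not Dia Dia (((s and not r) or not (r implies p)) or p), u
2. not Dia (((s and not r) or not (r implies p)) or p), u
3. not (((s and not r) or not (r implies p)) or p), u
4. not ((s and not r) or not (r implies p)), u
5. not p, u
6. not (s and not r), u
7. r implies p, u
8. not s, u
9. not r, u
Accessibility: uRu
The negation has an open branch (countermodel exists).

Not valid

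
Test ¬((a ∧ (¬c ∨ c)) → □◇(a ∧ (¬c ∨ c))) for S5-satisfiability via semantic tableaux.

No, unsatisfiable

1. ¬((a ∧ (¬c ∨ c)) → □◇(a ∧ (¬c ∨ c))), w0
2. a ∧ (¬c ∨ c), w0   [¬→-rule on 1]
3. ¬□◇(a ∧ (¬c ∨ c)), w0   [¬→-rule on 1]
4. a, w0   [∧-rule on 2]
5. ¬c ∨ c, w0   [∧-rule on 2]
6. c, w0   [∨-rule on 5 (branches; this branch)]
7. ¬◇(a ∧ (¬c ∨ c)), w1   [¬□-rule on 3: fresh world w1, w0Rw1]
8. ¬(a ∧ (¬c ∨ c)), w0   [¬◇-rule on 7 via w1Rw0]
9. ¬(a ∧ (¬c ∨ c)), w1   [¬◇-rule on 7 via w1Rw1]
10. ¬(¬c ∨ c), w0   [¬∧-rule on 8 (branches; this branch)]
11. ¬c, w0   [¬∨-rule on 10]
Accessibility: w0Rw0, w0Rw1, w1Rw0, w1Rw1
Branch closes: c and ¬c both at w0.
(One branch shown.) All branches close.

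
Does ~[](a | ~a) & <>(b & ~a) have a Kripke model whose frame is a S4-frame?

1. ~[](a | ~a) & <>(b & ~a), u
2. ~[](a | ~a), u
3. <>(b & ~a), u
4. ~(a | ~a), v
5. ~a, v
6. a, v
Accessibility: uRu, uRv, vRv
Branch closes: a and ~a both at v.
(One branch shown.) All branches close.

Unsatisfiable (every branch closes)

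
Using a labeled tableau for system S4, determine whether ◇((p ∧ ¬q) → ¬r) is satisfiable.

Yes, satisfiable

1. ◇((p ∧ ¬q) → ¬r), 0
2. (p ∧ ¬q) → ¬r, 1   [◇-rule on 1: fresh world 1, 0R1]
3. ¬r, 1   [→-rule on 2 (branches; this branch)]
Accessibility: 0R0, 0R1, 1R1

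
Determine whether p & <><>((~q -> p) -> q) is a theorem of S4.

Tableau for the negation ~(p & <><>((~q -> p) -> q)):
1. ~(p & <><>((~q -> p) -> q)), w0
2. ~<><>((~q -> p) -> q), w0
3. ~<>((~q -> p) -> q), w0
4. ~((~q -> p) -> q), w0
5. ~q -> p, w0
6. ~q, w0
7. p, w0
Accessibility: w0Rw0
The negation has an open branch (countermodel exists).

Not valid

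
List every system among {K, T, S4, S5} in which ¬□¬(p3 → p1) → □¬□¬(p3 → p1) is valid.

S4-tableau for the negation ¬(¬□¬(p3 → p1) → □¬□¬(p3 → p1)):
1. ¬(¬□¬(p3 → p1) → □¬□¬(p3 → p1)), u
2. ¬□¬(p3 → p1), u   [¬→-rule on 1]
3. ¬□¬□¬(p3 → p1), u   [¬→-rule on 1]
4. p3 → p1, v   [¬□-rule on 2: fresh world v, uRv]
5. p1, v   [→-rule on 4 (branches; this branch)]
6. □¬(p3 → p1), w   [¬□-rule on 3: fresh world w, uRw]
7. ¬(p3 → p1), w   [□-rule on 6 via wRw]
8. p3, w   [¬→-rule on 7]
9. ¬p1, w   [¬→-rule on 7]
Accessibility: uRu, uRv, uRw, vRv, wRw
Complete open branch: countermodel on an S4-frame, so not valid in S4, nor in K, T (the same frame is also a K-frame and a T-frame).
S5-tableau for the negation ¬(¬□¬(p3 → p1) → □¬□¬(p3 → p1)):
1. ¬(¬□¬(p3 → p1) → □¬□¬(p3 → p1)), u
2. ¬□¬(p3 → p1), u   [¬→-rule on 1]
3. ¬□¬□¬(p3 → p1), u   [¬→-rule on 1]
4. p3 → p1, v   [¬□-rule on 2: fresh world v, uRv]
5. p1, v   [→-rule on 4 (branches; this branch)]
6. □¬(p3 → p1), w   [¬□-rule on 3: fresh world w, uRw]
7. ¬(p3 → p1), u   [□-rule on 6 via wRu]
8. p3, u   [¬→-rule on 7]
9. ¬p1, u   [¬→-rule on 7]
10. ¬(p3 → p1), v   [□-rule on 6 via wRv]
11. p3, v   [¬→-rule on 10]
12. ¬p1, v   [¬→-rule on 10]
Accessibility: uRu, uRv, uRw, vRu, vRv, vRw, wRu, wRv, wRw
Branch closes: p1 and ¬p1 both at v.
Every branch closes (one shown): valid in S5.

S5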